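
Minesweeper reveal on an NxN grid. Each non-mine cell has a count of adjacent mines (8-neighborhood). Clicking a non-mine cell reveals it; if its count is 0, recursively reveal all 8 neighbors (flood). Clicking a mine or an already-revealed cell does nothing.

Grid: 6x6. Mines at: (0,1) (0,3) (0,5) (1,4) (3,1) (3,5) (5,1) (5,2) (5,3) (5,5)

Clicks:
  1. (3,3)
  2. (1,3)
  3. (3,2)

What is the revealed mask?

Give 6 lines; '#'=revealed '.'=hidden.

Answer: ......
...#..
..###.
..###.
..###.
......

Derivation:
Click 1 (3,3) count=0: revealed 9 new [(2,2) (2,3) (2,4) (3,2) (3,3) (3,4) (4,2) (4,3) (4,4)] -> total=9
Click 2 (1,3) count=2: revealed 1 new [(1,3)] -> total=10
Click 3 (3,2) count=1: revealed 0 new [(none)] -> total=10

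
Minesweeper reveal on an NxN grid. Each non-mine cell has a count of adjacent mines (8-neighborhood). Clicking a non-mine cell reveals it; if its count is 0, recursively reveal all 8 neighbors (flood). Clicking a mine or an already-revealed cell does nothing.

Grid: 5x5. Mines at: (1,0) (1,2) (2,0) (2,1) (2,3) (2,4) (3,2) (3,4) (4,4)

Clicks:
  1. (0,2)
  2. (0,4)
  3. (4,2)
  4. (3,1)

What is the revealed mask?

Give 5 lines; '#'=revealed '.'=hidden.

Answer: ..###
...##
.....
.#...
..#..

Derivation:
Click 1 (0,2) count=1: revealed 1 new [(0,2)] -> total=1
Click 2 (0,4) count=0: revealed 4 new [(0,3) (0,4) (1,3) (1,4)] -> total=5
Click 3 (4,2) count=1: revealed 1 new [(4,2)] -> total=6
Click 4 (3,1) count=3: revealed 1 new [(3,1)] -> total=7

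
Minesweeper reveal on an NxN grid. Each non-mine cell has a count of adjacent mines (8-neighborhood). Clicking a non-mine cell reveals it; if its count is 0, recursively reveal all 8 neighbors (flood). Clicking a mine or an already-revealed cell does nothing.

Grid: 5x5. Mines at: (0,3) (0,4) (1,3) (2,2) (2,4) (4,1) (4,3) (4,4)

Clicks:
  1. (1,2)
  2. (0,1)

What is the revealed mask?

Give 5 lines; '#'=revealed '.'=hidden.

Answer: ###..
###..
##...
##...
.....

Derivation:
Click 1 (1,2) count=3: revealed 1 new [(1,2)] -> total=1
Click 2 (0,1) count=0: revealed 9 new [(0,0) (0,1) (0,2) (1,0) (1,1) (2,0) (2,1) (3,0) (3,1)] -> total=10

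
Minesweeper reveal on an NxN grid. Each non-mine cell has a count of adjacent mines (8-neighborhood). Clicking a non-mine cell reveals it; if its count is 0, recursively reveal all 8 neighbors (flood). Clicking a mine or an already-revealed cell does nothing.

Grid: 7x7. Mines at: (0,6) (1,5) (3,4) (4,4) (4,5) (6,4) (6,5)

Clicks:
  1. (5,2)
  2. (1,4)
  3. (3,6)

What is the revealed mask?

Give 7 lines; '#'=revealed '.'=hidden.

Click 1 (5,2) count=0: revealed 31 new [(0,0) (0,1) (0,2) (0,3) (0,4) (1,0) (1,1) (1,2) (1,3) (1,4) (2,0) (2,1) (2,2) (2,3) (2,4) (3,0) (3,1) (3,2) (3,3) (4,0) (4,1) (4,2) (4,3) (5,0) (5,1) (5,2) (5,3) (6,0) (6,1) (6,2) (6,3)] -> total=31
Click 2 (1,4) count=1: revealed 0 new [(none)] -> total=31
Click 3 (3,6) count=1: revealed 1 new [(3,6)] -> total=32

Answer: #####..
#####..
#####..
####..#
####...
####...
####...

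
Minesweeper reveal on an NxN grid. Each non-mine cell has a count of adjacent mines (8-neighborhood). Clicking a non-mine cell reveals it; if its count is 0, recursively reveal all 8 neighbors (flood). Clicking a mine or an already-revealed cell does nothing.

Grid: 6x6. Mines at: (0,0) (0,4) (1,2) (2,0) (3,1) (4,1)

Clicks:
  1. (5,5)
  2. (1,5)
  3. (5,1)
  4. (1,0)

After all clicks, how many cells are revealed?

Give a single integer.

Click 1 (5,5) count=0: revealed 19 new [(1,3) (1,4) (1,5) (2,2) (2,3) (2,4) (2,5) (3,2) (3,3) (3,4) (3,5) (4,2) (4,3) (4,4) (4,5) (5,2) (5,3) (5,4) (5,5)] -> total=19
Click 2 (1,5) count=1: revealed 0 new [(none)] -> total=19
Click 3 (5,1) count=1: revealed 1 new [(5,1)] -> total=20
Click 4 (1,0) count=2: revealed 1 new [(1,0)] -> total=21

Answer: 21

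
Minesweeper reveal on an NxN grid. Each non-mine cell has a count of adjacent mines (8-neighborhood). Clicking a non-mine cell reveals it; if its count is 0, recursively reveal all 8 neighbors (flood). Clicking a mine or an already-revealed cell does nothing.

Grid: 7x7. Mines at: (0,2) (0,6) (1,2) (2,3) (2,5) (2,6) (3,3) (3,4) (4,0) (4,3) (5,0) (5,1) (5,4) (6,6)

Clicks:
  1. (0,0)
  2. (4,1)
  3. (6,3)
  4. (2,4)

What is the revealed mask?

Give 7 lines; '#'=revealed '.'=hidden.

Answer: ##.....
##.....
##..#..
##.....
.#.....
.......
...#...

Derivation:
Click 1 (0,0) count=0: revealed 8 new [(0,0) (0,1) (1,0) (1,1) (2,0) (2,1) (3,0) (3,1)] -> total=8
Click 2 (4,1) count=3: revealed 1 new [(4,1)] -> total=9
Click 3 (6,3) count=1: revealed 1 new [(6,3)] -> total=10
Click 4 (2,4) count=4: revealed 1 new [(2,4)] -> total=11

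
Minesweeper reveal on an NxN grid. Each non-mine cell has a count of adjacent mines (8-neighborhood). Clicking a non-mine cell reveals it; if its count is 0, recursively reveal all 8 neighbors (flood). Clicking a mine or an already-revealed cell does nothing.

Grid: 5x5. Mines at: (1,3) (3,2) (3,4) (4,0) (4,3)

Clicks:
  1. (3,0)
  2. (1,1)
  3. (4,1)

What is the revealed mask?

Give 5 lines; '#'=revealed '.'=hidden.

Answer: ###..
###..
###..
##...
.#...

Derivation:
Click 1 (3,0) count=1: revealed 1 new [(3,0)] -> total=1
Click 2 (1,1) count=0: revealed 10 new [(0,0) (0,1) (0,2) (1,0) (1,1) (1,2) (2,0) (2,1) (2,2) (3,1)] -> total=11
Click 3 (4,1) count=2: revealed 1 new [(4,1)] -> total=12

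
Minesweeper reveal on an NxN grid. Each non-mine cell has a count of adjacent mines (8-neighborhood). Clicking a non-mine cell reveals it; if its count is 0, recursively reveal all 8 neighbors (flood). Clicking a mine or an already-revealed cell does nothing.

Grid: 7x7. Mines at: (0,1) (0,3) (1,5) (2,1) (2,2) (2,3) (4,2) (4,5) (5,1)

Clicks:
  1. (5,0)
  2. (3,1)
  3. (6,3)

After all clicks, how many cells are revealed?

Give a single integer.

Answer: 12

Derivation:
Click 1 (5,0) count=1: revealed 1 new [(5,0)] -> total=1
Click 2 (3,1) count=3: revealed 1 new [(3,1)] -> total=2
Click 3 (6,3) count=0: revealed 10 new [(5,2) (5,3) (5,4) (5,5) (5,6) (6,2) (6,3) (6,4) (6,5) (6,6)] -> total=12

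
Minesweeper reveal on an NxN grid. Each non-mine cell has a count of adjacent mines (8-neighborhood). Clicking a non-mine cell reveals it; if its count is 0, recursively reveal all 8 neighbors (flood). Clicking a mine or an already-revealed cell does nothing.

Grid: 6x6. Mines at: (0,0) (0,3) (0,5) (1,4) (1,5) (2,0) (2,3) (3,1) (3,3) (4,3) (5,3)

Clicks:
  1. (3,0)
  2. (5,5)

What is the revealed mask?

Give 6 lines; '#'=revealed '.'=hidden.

Click 1 (3,0) count=2: revealed 1 new [(3,0)] -> total=1
Click 2 (5,5) count=0: revealed 8 new [(2,4) (2,5) (3,4) (3,5) (4,4) (4,5) (5,4) (5,5)] -> total=9

Answer: ......
......
....##
#...##
....##
....##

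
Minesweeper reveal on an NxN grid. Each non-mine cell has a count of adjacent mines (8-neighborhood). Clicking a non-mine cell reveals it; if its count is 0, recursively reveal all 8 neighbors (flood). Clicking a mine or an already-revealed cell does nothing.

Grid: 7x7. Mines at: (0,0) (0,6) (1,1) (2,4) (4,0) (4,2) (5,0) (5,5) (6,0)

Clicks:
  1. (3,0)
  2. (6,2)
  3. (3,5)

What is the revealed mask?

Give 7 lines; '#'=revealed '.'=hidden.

Click 1 (3,0) count=1: revealed 1 new [(3,0)] -> total=1
Click 2 (6,2) count=0: revealed 8 new [(5,1) (5,2) (5,3) (5,4) (6,1) (6,2) (6,3) (6,4)] -> total=9
Click 3 (3,5) count=1: revealed 1 new [(3,5)] -> total=10

Answer: .......
.......
.......
#....#.
.......
.####..
.####..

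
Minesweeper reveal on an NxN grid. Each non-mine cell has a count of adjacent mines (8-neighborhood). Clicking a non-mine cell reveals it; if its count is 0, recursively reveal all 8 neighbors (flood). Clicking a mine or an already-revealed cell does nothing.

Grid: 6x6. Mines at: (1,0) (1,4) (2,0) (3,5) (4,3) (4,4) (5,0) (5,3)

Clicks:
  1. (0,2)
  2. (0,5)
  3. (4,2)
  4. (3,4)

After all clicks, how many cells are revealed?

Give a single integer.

Answer: 15

Derivation:
Click 1 (0,2) count=0: revealed 12 new [(0,1) (0,2) (0,3) (1,1) (1,2) (1,3) (2,1) (2,2) (2,3) (3,1) (3,2) (3,3)] -> total=12
Click 2 (0,5) count=1: revealed 1 new [(0,5)] -> total=13
Click 3 (4,2) count=2: revealed 1 new [(4,2)] -> total=14
Click 4 (3,4) count=3: revealed 1 new [(3,4)] -> total=15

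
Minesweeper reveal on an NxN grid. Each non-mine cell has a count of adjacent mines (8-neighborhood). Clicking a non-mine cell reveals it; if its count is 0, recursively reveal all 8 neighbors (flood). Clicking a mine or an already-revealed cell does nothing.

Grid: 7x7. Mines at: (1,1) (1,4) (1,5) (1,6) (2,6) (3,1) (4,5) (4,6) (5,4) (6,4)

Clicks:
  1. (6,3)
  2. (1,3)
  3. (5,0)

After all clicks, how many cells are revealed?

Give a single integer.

Click 1 (6,3) count=2: revealed 1 new [(6,3)] -> total=1
Click 2 (1,3) count=1: revealed 1 new [(1,3)] -> total=2
Click 3 (5,0) count=0: revealed 11 new [(4,0) (4,1) (4,2) (4,3) (5,0) (5,1) (5,2) (5,3) (6,0) (6,1) (6,2)] -> total=13

Answer: 13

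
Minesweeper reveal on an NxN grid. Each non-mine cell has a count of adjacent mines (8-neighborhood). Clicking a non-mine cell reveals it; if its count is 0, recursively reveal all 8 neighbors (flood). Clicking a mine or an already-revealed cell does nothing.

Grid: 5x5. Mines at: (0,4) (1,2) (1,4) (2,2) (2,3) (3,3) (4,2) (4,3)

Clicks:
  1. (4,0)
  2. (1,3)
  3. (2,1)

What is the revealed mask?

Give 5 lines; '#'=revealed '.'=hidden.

Click 1 (4,0) count=0: revealed 10 new [(0,0) (0,1) (1,0) (1,1) (2,0) (2,1) (3,0) (3,1) (4,0) (4,1)] -> total=10
Click 2 (1,3) count=5: revealed 1 new [(1,3)] -> total=11
Click 3 (2,1) count=2: revealed 0 new [(none)] -> total=11

Answer: ##...
##.#.
##...
##...
##...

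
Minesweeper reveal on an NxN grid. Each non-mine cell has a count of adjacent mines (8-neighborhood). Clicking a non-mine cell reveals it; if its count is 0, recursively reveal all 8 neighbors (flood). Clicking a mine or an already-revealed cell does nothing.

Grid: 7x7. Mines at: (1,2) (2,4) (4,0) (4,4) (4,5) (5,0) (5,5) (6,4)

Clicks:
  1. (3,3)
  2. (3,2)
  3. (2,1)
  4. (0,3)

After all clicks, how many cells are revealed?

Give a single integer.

Answer: 16

Derivation:
Click 1 (3,3) count=2: revealed 1 new [(3,3)] -> total=1
Click 2 (3,2) count=0: revealed 14 new [(2,1) (2,2) (2,3) (3,1) (3,2) (4,1) (4,2) (4,3) (5,1) (5,2) (5,3) (6,1) (6,2) (6,3)] -> total=15
Click 3 (2,1) count=1: revealed 0 new [(none)] -> total=15
Click 4 (0,3) count=1: revealed 1 new [(0,3)] -> total=16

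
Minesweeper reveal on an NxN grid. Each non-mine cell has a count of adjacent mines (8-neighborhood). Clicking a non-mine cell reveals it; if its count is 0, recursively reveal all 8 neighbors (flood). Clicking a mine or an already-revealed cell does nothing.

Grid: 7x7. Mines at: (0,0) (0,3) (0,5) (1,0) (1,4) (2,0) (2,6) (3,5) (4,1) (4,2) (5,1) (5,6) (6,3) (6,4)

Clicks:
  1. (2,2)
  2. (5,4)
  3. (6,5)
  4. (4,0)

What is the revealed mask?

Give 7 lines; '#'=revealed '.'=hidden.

Click 1 (2,2) count=0: revealed 9 new [(1,1) (1,2) (1,3) (2,1) (2,2) (2,3) (3,1) (3,2) (3,3)] -> total=9
Click 2 (5,4) count=2: revealed 1 new [(5,4)] -> total=10
Click 3 (6,5) count=2: revealed 1 new [(6,5)] -> total=11
Click 4 (4,0) count=2: revealed 1 new [(4,0)] -> total=12

Answer: .......
.###...
.###...
.###...
#......
....#..
.....#.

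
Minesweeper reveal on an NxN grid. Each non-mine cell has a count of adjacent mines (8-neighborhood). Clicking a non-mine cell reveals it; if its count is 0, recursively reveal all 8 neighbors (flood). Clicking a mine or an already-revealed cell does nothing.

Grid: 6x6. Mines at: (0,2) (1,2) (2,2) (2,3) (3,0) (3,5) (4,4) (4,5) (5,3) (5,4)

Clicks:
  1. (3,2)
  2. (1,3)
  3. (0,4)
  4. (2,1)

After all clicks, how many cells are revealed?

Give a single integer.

Answer: 10

Derivation:
Click 1 (3,2) count=2: revealed 1 new [(3,2)] -> total=1
Click 2 (1,3) count=4: revealed 1 new [(1,3)] -> total=2
Click 3 (0,4) count=0: revealed 7 new [(0,3) (0,4) (0,5) (1,4) (1,5) (2,4) (2,5)] -> total=9
Click 4 (2,1) count=3: revealed 1 new [(2,1)] -> total=10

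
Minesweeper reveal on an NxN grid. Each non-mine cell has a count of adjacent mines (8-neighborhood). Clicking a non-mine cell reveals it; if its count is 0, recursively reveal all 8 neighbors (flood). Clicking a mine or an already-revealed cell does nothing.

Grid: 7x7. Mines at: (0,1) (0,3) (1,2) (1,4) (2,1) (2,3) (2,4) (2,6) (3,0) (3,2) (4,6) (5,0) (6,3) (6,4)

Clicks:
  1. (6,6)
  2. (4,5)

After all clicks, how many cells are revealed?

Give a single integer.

Answer: 5

Derivation:
Click 1 (6,6) count=0: revealed 4 new [(5,5) (5,6) (6,5) (6,6)] -> total=4
Click 2 (4,5) count=1: revealed 1 new [(4,5)] -> total=5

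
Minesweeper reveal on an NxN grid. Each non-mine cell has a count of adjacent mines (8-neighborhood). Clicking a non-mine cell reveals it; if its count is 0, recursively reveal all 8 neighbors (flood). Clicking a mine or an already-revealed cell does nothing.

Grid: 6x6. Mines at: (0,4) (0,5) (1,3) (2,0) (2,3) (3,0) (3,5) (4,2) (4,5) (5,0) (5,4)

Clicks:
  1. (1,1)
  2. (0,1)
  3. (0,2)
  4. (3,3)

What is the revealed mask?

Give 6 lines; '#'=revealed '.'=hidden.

Answer: ###...
###...
......
...#..
......
......

Derivation:
Click 1 (1,1) count=1: revealed 1 new [(1,1)] -> total=1
Click 2 (0,1) count=0: revealed 5 new [(0,0) (0,1) (0,2) (1,0) (1,2)] -> total=6
Click 3 (0,2) count=1: revealed 0 new [(none)] -> total=6
Click 4 (3,3) count=2: revealed 1 new [(3,3)] -> total=7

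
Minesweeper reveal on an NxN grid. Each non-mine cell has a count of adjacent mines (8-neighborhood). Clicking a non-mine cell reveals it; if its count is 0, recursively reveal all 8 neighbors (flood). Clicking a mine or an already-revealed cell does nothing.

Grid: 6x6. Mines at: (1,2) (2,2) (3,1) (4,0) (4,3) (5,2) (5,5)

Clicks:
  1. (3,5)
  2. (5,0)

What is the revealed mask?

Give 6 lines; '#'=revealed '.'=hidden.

Answer: ...###
...###
...###
...###
....##
#.....

Derivation:
Click 1 (3,5) count=0: revealed 14 new [(0,3) (0,4) (0,5) (1,3) (1,4) (1,5) (2,3) (2,4) (2,5) (3,3) (3,4) (3,5) (4,4) (4,5)] -> total=14
Click 2 (5,0) count=1: revealed 1 new [(5,0)] -> total=15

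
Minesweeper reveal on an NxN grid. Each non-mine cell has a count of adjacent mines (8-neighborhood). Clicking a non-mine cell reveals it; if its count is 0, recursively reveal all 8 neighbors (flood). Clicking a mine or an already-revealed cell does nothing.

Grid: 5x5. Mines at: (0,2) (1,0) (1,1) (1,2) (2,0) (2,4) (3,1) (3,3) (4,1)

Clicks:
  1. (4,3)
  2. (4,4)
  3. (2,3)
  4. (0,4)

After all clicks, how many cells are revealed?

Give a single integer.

Click 1 (4,3) count=1: revealed 1 new [(4,3)] -> total=1
Click 2 (4,4) count=1: revealed 1 new [(4,4)] -> total=2
Click 3 (2,3) count=3: revealed 1 new [(2,3)] -> total=3
Click 4 (0,4) count=0: revealed 4 new [(0,3) (0,4) (1,3) (1,4)] -> total=7

Answer: 7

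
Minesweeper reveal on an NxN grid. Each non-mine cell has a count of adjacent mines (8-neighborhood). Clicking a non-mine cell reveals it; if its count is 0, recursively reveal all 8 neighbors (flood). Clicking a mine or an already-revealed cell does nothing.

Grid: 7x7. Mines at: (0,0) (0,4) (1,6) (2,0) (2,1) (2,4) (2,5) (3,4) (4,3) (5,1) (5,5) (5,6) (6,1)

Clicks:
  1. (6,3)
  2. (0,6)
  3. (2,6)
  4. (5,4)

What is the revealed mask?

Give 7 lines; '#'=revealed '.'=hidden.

Click 1 (6,3) count=0: revealed 6 new [(5,2) (5,3) (5,4) (6,2) (6,3) (6,4)] -> total=6
Click 2 (0,6) count=1: revealed 1 new [(0,6)] -> total=7
Click 3 (2,6) count=2: revealed 1 new [(2,6)] -> total=8
Click 4 (5,4) count=2: revealed 0 new [(none)] -> total=8

Answer: ......#
.......
......#
.......
.......
..###..
..###..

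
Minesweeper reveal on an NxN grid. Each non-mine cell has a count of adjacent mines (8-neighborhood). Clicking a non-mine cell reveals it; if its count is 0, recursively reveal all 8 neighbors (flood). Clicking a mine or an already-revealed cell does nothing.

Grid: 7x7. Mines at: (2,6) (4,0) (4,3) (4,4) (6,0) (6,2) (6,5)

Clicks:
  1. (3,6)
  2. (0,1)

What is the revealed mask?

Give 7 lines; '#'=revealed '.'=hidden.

Click 1 (3,6) count=1: revealed 1 new [(3,6)] -> total=1
Click 2 (0,1) count=0: revealed 26 new [(0,0) (0,1) (0,2) (0,3) (0,4) (0,5) (0,6) (1,0) (1,1) (1,2) (1,3) (1,4) (1,5) (1,6) (2,0) (2,1) (2,2) (2,3) (2,4) (2,5) (3,0) (3,1) (3,2) (3,3) (3,4) (3,5)] -> total=27

Answer: #######
#######
######.
#######
.......
.......
.......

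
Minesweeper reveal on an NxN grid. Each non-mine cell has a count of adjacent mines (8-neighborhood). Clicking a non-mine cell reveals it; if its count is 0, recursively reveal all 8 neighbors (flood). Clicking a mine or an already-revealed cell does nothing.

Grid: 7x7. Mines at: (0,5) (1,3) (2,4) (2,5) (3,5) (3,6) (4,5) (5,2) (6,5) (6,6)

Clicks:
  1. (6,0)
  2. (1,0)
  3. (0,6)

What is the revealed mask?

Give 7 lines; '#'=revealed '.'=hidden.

Click 1 (6,0) count=0: revealed 22 new [(0,0) (0,1) (0,2) (1,0) (1,1) (1,2) (2,0) (2,1) (2,2) (2,3) (3,0) (3,1) (3,2) (3,3) (4,0) (4,1) (4,2) (4,3) (5,0) (5,1) (6,0) (6,1)] -> total=22
Click 2 (1,0) count=0: revealed 0 new [(none)] -> total=22
Click 3 (0,6) count=1: revealed 1 new [(0,6)] -> total=23

Answer: ###...#
###....
####...
####...
####...
##.....
##.....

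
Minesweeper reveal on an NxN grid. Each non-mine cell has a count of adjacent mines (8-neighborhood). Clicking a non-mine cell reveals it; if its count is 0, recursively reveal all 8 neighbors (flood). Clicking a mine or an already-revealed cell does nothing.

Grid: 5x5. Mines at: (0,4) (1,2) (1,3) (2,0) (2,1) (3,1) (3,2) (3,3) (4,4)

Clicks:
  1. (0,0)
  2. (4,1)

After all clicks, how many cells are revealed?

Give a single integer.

Click 1 (0,0) count=0: revealed 4 new [(0,0) (0,1) (1,0) (1,1)] -> total=4
Click 2 (4,1) count=2: revealed 1 new [(4,1)] -> total=5

Answer: 5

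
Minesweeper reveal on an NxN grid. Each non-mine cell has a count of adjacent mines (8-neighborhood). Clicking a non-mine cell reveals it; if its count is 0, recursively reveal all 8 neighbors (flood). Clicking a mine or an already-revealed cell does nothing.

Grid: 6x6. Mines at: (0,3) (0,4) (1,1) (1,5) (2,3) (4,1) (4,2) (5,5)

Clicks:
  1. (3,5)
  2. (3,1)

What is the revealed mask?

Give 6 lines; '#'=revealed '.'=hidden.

Click 1 (3,5) count=0: revealed 6 new [(2,4) (2,5) (3,4) (3,5) (4,4) (4,5)] -> total=6
Click 2 (3,1) count=2: revealed 1 new [(3,1)] -> total=7

Answer: ......
......
....##
.#..##
....##
......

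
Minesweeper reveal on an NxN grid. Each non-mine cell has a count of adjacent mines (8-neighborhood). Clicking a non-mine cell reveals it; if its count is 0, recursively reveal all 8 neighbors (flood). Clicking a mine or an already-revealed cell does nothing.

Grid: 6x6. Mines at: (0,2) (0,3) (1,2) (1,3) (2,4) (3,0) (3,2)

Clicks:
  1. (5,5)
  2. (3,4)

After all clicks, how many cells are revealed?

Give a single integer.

Answer: 15

Derivation:
Click 1 (5,5) count=0: revealed 15 new [(3,3) (3,4) (3,5) (4,0) (4,1) (4,2) (4,3) (4,4) (4,5) (5,0) (5,1) (5,2) (5,3) (5,4) (5,5)] -> total=15
Click 2 (3,4) count=1: revealed 0 new [(none)] -> total=15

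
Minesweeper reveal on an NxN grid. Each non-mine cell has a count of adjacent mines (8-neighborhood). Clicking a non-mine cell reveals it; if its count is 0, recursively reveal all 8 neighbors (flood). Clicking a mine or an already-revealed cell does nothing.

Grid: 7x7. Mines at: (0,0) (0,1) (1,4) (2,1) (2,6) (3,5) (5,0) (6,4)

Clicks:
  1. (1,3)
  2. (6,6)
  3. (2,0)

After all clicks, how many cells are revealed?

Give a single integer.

Answer: 8

Derivation:
Click 1 (1,3) count=1: revealed 1 new [(1,3)] -> total=1
Click 2 (6,6) count=0: revealed 6 new [(4,5) (4,6) (5,5) (5,6) (6,5) (6,6)] -> total=7
Click 3 (2,0) count=1: revealed 1 new [(2,0)] -> total=8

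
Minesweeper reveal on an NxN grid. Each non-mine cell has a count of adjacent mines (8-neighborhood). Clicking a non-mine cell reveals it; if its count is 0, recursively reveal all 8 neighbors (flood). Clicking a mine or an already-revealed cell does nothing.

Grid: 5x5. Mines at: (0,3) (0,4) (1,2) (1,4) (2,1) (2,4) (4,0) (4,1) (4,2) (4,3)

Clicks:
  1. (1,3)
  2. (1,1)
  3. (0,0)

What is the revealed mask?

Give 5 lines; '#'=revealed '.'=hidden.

Answer: ##...
##.#.
.....
.....
.....

Derivation:
Click 1 (1,3) count=5: revealed 1 new [(1,3)] -> total=1
Click 2 (1,1) count=2: revealed 1 new [(1,1)] -> total=2
Click 3 (0,0) count=0: revealed 3 new [(0,0) (0,1) (1,0)] -> total=5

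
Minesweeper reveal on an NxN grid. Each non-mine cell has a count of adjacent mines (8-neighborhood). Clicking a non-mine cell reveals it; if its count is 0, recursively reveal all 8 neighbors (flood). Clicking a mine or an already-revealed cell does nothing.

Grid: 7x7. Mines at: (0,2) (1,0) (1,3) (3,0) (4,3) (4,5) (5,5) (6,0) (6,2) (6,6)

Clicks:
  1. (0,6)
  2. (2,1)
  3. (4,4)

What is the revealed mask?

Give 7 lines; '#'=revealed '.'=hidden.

Answer: ....###
....###
.#..###
....###
....#..
.......
.......

Derivation:
Click 1 (0,6) count=0: revealed 12 new [(0,4) (0,5) (0,6) (1,4) (1,5) (1,6) (2,4) (2,5) (2,6) (3,4) (3,5) (3,6)] -> total=12
Click 2 (2,1) count=2: revealed 1 new [(2,1)] -> total=13
Click 3 (4,4) count=3: revealed 1 new [(4,4)] -> total=14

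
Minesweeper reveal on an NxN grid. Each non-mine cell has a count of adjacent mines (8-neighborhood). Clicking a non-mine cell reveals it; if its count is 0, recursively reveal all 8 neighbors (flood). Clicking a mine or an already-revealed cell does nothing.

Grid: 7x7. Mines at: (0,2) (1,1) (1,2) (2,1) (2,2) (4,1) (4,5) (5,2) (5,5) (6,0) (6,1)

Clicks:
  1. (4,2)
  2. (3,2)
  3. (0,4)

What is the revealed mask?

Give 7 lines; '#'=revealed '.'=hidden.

Click 1 (4,2) count=2: revealed 1 new [(4,2)] -> total=1
Click 2 (3,2) count=3: revealed 1 new [(3,2)] -> total=2
Click 3 (0,4) count=0: revealed 16 new [(0,3) (0,4) (0,5) (0,6) (1,3) (1,4) (1,5) (1,6) (2,3) (2,4) (2,5) (2,6) (3,3) (3,4) (3,5) (3,6)] -> total=18

Answer: ...####
...####
...####
..#####
..#....
.......
.......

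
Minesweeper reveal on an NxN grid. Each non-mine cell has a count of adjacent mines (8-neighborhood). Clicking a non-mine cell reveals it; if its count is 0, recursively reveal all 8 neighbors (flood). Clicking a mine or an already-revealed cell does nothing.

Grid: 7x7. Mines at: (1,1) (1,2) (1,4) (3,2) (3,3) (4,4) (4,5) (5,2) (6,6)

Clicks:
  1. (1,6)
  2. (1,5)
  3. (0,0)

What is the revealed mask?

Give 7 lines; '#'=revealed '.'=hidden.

Answer: #....##
.....##
.....##
.....##
.......
.......
.......

Derivation:
Click 1 (1,6) count=0: revealed 8 new [(0,5) (0,6) (1,5) (1,6) (2,5) (2,6) (3,5) (3,6)] -> total=8
Click 2 (1,5) count=1: revealed 0 new [(none)] -> total=8
Click 3 (0,0) count=1: revealed 1 new [(0,0)] -> total=9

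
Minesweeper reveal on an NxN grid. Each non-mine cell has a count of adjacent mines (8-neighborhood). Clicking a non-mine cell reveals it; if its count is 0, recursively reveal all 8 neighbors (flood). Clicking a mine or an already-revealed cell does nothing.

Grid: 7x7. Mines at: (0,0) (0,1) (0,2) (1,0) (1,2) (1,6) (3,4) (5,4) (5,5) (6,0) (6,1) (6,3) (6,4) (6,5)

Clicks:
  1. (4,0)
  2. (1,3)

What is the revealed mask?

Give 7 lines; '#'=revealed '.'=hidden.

Click 1 (4,0) count=0: revealed 16 new [(2,0) (2,1) (2,2) (2,3) (3,0) (3,1) (3,2) (3,3) (4,0) (4,1) (4,2) (4,3) (5,0) (5,1) (5,2) (5,3)] -> total=16
Click 2 (1,3) count=2: revealed 1 new [(1,3)] -> total=17

Answer: .......
...#...
####...
####...
####...
####...
.......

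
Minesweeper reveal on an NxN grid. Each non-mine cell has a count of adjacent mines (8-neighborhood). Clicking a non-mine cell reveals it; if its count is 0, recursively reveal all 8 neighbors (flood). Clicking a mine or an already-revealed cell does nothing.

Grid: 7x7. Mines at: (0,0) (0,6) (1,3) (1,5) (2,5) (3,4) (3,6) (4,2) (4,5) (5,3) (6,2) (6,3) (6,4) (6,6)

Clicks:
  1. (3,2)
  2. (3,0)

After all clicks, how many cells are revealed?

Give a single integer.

Click 1 (3,2) count=1: revealed 1 new [(3,2)] -> total=1
Click 2 (3,0) count=0: revealed 14 new [(1,0) (1,1) (1,2) (2,0) (2,1) (2,2) (3,0) (3,1) (4,0) (4,1) (5,0) (5,1) (6,0) (6,1)] -> total=15

Answer: 15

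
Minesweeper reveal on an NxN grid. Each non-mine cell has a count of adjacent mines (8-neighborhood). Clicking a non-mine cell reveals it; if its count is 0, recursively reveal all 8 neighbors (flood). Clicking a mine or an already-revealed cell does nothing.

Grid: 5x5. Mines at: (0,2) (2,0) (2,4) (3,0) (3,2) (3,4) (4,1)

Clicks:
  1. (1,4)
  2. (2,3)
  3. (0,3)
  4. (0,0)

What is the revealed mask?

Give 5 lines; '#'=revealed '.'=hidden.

Answer: ##.#.
##..#
...#.
.....
.....

Derivation:
Click 1 (1,4) count=1: revealed 1 new [(1,4)] -> total=1
Click 2 (2,3) count=3: revealed 1 new [(2,3)] -> total=2
Click 3 (0,3) count=1: revealed 1 new [(0,3)] -> total=3
Click 4 (0,0) count=0: revealed 4 new [(0,0) (0,1) (1,0) (1,1)] -> total=7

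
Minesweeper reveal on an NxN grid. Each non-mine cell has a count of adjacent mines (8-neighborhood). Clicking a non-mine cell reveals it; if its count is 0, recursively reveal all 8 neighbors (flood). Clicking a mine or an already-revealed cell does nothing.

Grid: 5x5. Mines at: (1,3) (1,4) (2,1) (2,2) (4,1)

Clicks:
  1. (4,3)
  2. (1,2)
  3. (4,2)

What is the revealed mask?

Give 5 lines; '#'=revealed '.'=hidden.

Answer: .....
..#..
...##
..###
..###

Derivation:
Click 1 (4,3) count=0: revealed 8 new [(2,3) (2,4) (3,2) (3,3) (3,4) (4,2) (4,3) (4,4)] -> total=8
Click 2 (1,2) count=3: revealed 1 new [(1,2)] -> total=9
Click 3 (4,2) count=1: revealed 0 new [(none)] -> total=9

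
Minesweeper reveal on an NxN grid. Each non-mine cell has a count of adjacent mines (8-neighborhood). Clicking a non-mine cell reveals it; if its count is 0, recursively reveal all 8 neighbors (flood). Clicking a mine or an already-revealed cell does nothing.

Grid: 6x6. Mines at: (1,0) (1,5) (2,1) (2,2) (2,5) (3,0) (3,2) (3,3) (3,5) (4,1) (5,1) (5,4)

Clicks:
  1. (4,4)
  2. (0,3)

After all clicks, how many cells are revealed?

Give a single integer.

Click 1 (4,4) count=3: revealed 1 new [(4,4)] -> total=1
Click 2 (0,3) count=0: revealed 8 new [(0,1) (0,2) (0,3) (0,4) (1,1) (1,2) (1,3) (1,4)] -> total=9

Answer: 9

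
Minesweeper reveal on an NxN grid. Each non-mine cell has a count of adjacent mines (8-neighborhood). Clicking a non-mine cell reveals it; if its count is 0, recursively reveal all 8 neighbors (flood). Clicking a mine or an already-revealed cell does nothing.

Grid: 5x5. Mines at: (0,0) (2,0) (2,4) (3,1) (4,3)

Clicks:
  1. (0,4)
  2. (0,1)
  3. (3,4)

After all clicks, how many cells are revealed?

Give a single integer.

Answer: 12

Derivation:
Click 1 (0,4) count=0: revealed 11 new [(0,1) (0,2) (0,3) (0,4) (1,1) (1,2) (1,3) (1,4) (2,1) (2,2) (2,3)] -> total=11
Click 2 (0,1) count=1: revealed 0 new [(none)] -> total=11
Click 3 (3,4) count=2: revealed 1 new [(3,4)] -> total=12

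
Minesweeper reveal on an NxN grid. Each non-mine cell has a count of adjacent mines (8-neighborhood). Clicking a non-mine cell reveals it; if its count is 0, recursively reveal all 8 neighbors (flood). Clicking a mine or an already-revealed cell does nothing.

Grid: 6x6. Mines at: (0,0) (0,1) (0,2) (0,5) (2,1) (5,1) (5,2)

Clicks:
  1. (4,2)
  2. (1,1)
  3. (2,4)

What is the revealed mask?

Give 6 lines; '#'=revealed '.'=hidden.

Click 1 (4,2) count=2: revealed 1 new [(4,2)] -> total=1
Click 2 (1,1) count=4: revealed 1 new [(1,1)] -> total=2
Click 3 (2,4) count=0: revealed 18 new [(1,2) (1,3) (1,4) (1,5) (2,2) (2,3) (2,4) (2,5) (3,2) (3,3) (3,4) (3,5) (4,3) (4,4) (4,5) (5,3) (5,4) (5,5)] -> total=20

Answer: ......
.#####
..####
..####
..####
...###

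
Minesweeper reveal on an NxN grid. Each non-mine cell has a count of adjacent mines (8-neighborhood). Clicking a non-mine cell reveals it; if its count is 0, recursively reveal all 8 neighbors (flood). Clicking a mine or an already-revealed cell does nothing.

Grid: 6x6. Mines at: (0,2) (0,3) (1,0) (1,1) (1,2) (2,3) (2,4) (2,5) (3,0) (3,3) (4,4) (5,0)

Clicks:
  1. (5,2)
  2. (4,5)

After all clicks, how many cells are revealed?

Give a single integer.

Answer: 7

Derivation:
Click 1 (5,2) count=0: revealed 6 new [(4,1) (4,2) (4,3) (5,1) (5,2) (5,3)] -> total=6
Click 2 (4,5) count=1: revealed 1 new [(4,5)] -> total=7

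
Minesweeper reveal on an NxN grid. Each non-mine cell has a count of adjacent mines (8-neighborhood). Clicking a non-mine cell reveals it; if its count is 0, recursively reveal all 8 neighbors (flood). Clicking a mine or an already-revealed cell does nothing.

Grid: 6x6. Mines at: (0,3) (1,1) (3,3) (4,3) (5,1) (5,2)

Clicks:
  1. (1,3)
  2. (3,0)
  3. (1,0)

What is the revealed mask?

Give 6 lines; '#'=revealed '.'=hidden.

Answer: ......
#..#..
###...
###...
###...
......

Derivation:
Click 1 (1,3) count=1: revealed 1 new [(1,3)] -> total=1
Click 2 (3,0) count=0: revealed 9 new [(2,0) (2,1) (2,2) (3,0) (3,1) (3,2) (4,0) (4,1) (4,2)] -> total=10
Click 3 (1,0) count=1: revealed 1 new [(1,0)] -> total=11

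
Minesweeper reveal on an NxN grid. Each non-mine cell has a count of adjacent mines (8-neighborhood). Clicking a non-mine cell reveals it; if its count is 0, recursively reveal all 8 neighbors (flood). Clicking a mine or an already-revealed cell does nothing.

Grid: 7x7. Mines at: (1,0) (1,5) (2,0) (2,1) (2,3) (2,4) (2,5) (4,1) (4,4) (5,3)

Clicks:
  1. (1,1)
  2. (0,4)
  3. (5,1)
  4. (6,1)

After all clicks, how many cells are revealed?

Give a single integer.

Click 1 (1,1) count=3: revealed 1 new [(1,1)] -> total=1
Click 2 (0,4) count=1: revealed 1 new [(0,4)] -> total=2
Click 3 (5,1) count=1: revealed 1 new [(5,1)] -> total=3
Click 4 (6,1) count=0: revealed 5 new [(5,0) (5,2) (6,0) (6,1) (6,2)] -> total=8

Answer: 8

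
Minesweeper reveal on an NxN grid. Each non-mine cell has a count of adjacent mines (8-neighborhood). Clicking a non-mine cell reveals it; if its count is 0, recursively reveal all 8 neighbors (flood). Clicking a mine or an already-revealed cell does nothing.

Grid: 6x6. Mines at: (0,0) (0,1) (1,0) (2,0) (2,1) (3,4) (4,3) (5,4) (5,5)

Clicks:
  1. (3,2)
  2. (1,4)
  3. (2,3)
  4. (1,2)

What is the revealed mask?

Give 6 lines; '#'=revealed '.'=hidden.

Answer: ..####
..####
..####
..#...
......
......

Derivation:
Click 1 (3,2) count=2: revealed 1 new [(3,2)] -> total=1
Click 2 (1,4) count=0: revealed 12 new [(0,2) (0,3) (0,4) (0,5) (1,2) (1,3) (1,4) (1,5) (2,2) (2,3) (2,4) (2,5)] -> total=13
Click 3 (2,3) count=1: revealed 0 new [(none)] -> total=13
Click 4 (1,2) count=2: revealed 0 new [(none)] -> total=13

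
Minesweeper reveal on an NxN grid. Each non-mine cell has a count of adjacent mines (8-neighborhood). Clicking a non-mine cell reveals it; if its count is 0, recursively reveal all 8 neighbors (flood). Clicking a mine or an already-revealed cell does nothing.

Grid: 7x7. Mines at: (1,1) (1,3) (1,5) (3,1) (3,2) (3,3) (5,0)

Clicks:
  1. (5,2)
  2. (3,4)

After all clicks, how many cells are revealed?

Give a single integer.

Answer: 24

Derivation:
Click 1 (5,2) count=0: revealed 24 new [(2,4) (2,5) (2,6) (3,4) (3,5) (3,6) (4,1) (4,2) (4,3) (4,4) (4,5) (4,6) (5,1) (5,2) (5,3) (5,4) (5,5) (5,6) (6,1) (6,2) (6,3) (6,4) (6,5) (6,6)] -> total=24
Click 2 (3,4) count=1: revealed 0 new [(none)] -> total=24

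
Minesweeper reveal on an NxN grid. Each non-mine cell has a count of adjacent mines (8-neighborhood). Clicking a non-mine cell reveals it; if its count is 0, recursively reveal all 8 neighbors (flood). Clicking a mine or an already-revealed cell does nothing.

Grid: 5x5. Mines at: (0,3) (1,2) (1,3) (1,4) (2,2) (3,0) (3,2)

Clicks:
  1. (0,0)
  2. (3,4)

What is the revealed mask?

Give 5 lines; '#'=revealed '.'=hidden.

Answer: ##...
##...
##.##
...##
...##

Derivation:
Click 1 (0,0) count=0: revealed 6 new [(0,0) (0,1) (1,0) (1,1) (2,0) (2,1)] -> total=6
Click 2 (3,4) count=0: revealed 6 new [(2,3) (2,4) (3,3) (3,4) (4,3) (4,4)] -> total=12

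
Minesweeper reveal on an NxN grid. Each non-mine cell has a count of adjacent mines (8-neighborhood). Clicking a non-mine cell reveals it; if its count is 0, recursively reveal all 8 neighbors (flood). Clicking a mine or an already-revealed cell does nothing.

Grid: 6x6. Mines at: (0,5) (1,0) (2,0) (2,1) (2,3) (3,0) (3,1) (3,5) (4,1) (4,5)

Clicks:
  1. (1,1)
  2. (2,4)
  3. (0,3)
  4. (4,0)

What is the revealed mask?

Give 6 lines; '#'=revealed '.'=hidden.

Answer: .####.
.####.
....#.
......
#.....
......

Derivation:
Click 1 (1,1) count=3: revealed 1 new [(1,1)] -> total=1
Click 2 (2,4) count=2: revealed 1 new [(2,4)] -> total=2
Click 3 (0,3) count=0: revealed 7 new [(0,1) (0,2) (0,3) (0,4) (1,2) (1,3) (1,4)] -> total=9
Click 4 (4,0) count=3: revealed 1 new [(4,0)] -> total=10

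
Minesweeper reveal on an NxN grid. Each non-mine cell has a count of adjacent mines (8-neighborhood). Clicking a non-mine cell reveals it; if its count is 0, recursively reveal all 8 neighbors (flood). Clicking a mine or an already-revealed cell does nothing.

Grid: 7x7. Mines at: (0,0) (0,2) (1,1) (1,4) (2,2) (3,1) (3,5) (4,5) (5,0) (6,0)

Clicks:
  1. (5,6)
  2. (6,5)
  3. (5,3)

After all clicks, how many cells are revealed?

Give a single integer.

Click 1 (5,6) count=1: revealed 1 new [(5,6)] -> total=1
Click 2 (6,5) count=0: revealed 18 new [(3,2) (3,3) (3,4) (4,1) (4,2) (4,3) (4,4) (5,1) (5,2) (5,3) (5,4) (5,5) (6,1) (6,2) (6,3) (6,4) (6,5) (6,6)] -> total=19
Click 3 (5,3) count=0: revealed 0 new [(none)] -> total=19

Answer: 19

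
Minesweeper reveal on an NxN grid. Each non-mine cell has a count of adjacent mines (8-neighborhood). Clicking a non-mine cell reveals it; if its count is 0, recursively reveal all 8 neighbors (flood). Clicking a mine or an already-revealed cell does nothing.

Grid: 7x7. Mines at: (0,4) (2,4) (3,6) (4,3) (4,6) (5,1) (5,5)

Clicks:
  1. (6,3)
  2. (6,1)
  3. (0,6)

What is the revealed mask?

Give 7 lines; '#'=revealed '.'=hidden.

Click 1 (6,3) count=0: revealed 6 new [(5,2) (5,3) (5,4) (6,2) (6,3) (6,4)] -> total=6
Click 2 (6,1) count=1: revealed 1 new [(6,1)] -> total=7
Click 3 (0,6) count=0: revealed 6 new [(0,5) (0,6) (1,5) (1,6) (2,5) (2,6)] -> total=13

Answer: .....##
.....##
.....##
.......
.......
..###..
.####..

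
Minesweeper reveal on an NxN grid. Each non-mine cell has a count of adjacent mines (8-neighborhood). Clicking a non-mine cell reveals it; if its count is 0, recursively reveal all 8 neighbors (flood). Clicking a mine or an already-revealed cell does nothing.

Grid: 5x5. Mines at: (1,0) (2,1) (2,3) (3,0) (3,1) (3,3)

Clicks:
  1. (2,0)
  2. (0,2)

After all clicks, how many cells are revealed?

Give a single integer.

Answer: 9

Derivation:
Click 1 (2,0) count=4: revealed 1 new [(2,0)] -> total=1
Click 2 (0,2) count=0: revealed 8 new [(0,1) (0,2) (0,3) (0,4) (1,1) (1,2) (1,3) (1,4)] -> total=9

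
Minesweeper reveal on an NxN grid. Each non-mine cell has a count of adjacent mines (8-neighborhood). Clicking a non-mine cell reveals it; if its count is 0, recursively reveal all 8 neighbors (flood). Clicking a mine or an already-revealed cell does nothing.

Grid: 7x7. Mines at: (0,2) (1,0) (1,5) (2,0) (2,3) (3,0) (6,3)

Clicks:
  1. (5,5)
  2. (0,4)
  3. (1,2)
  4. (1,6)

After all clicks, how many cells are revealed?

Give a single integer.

Answer: 32

Derivation:
Click 1 (5,5) count=0: revealed 29 new [(2,4) (2,5) (2,6) (3,1) (3,2) (3,3) (3,4) (3,5) (3,6) (4,0) (4,1) (4,2) (4,3) (4,4) (4,5) (4,6) (5,0) (5,1) (5,2) (5,3) (5,4) (5,5) (5,6) (6,0) (6,1) (6,2) (6,4) (6,5) (6,6)] -> total=29
Click 2 (0,4) count=1: revealed 1 new [(0,4)] -> total=30
Click 3 (1,2) count=2: revealed 1 new [(1,2)] -> total=31
Click 4 (1,6) count=1: revealed 1 new [(1,6)] -> total=32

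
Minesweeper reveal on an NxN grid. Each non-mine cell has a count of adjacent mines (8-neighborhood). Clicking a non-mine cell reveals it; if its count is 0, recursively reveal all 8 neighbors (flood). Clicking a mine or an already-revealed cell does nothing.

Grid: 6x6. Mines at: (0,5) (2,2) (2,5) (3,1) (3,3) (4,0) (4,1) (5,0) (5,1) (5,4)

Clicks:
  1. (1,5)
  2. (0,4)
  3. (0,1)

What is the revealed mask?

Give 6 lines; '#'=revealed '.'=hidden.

Click 1 (1,5) count=2: revealed 1 new [(1,5)] -> total=1
Click 2 (0,4) count=1: revealed 1 new [(0,4)] -> total=2
Click 3 (0,1) count=0: revealed 11 new [(0,0) (0,1) (0,2) (0,3) (1,0) (1,1) (1,2) (1,3) (1,4) (2,0) (2,1)] -> total=13

Answer: #####.
######
##....
......
......
......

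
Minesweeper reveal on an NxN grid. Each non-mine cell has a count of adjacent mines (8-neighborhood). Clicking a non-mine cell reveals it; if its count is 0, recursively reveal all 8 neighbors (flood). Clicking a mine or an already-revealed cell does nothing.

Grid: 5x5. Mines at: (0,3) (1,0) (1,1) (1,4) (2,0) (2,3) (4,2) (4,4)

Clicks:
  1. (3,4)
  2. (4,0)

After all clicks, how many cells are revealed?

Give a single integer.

Click 1 (3,4) count=2: revealed 1 new [(3,4)] -> total=1
Click 2 (4,0) count=0: revealed 4 new [(3,0) (3,1) (4,0) (4,1)] -> total=5

Answer: 5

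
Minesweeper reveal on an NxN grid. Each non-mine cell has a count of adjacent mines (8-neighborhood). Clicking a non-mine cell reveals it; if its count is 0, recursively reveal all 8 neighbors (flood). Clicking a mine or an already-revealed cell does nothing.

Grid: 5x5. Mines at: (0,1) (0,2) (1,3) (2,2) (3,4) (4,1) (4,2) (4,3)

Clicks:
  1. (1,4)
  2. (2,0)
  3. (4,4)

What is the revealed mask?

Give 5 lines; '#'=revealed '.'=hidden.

Click 1 (1,4) count=1: revealed 1 new [(1,4)] -> total=1
Click 2 (2,0) count=0: revealed 6 new [(1,0) (1,1) (2,0) (2,1) (3,0) (3,1)] -> total=7
Click 3 (4,4) count=2: revealed 1 new [(4,4)] -> total=8

Answer: .....
##..#
##...
##...
....#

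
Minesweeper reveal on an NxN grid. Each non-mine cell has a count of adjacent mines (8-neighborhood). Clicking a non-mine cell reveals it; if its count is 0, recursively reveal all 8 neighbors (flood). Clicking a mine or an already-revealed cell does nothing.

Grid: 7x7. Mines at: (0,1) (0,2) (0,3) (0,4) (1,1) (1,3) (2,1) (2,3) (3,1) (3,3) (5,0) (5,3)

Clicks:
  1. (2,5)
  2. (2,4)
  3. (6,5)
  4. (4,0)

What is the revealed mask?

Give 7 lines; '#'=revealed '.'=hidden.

Answer: .....##
....###
....###
....###
#...###
....###
....###

Derivation:
Click 1 (2,5) count=0: revealed 20 new [(0,5) (0,6) (1,4) (1,5) (1,6) (2,4) (2,5) (2,6) (3,4) (3,5) (3,6) (4,4) (4,5) (4,6) (5,4) (5,5) (5,6) (6,4) (6,5) (6,6)] -> total=20
Click 2 (2,4) count=3: revealed 0 new [(none)] -> total=20
Click 3 (6,5) count=0: revealed 0 new [(none)] -> total=20
Click 4 (4,0) count=2: revealed 1 new [(4,0)] -> total=21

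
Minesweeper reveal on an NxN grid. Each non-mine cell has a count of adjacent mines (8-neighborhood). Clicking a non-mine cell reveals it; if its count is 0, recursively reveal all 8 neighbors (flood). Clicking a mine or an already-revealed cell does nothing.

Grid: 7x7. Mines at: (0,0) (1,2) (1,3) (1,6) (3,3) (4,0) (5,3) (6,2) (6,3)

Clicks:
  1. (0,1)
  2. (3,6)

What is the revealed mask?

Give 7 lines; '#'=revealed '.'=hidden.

Click 1 (0,1) count=2: revealed 1 new [(0,1)] -> total=1
Click 2 (3,6) count=0: revealed 15 new [(2,4) (2,5) (2,6) (3,4) (3,5) (3,6) (4,4) (4,5) (4,6) (5,4) (5,5) (5,6) (6,4) (6,5) (6,6)] -> total=16

Answer: .#.....
.......
....###
....###
....###
....###
....###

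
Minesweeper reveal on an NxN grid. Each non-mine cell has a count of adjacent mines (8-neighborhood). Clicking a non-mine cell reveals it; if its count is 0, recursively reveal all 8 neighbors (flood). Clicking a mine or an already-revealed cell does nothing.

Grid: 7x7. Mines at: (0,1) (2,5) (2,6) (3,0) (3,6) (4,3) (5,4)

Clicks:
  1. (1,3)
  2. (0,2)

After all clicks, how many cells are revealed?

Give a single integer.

Answer: 19

Derivation:
Click 1 (1,3) count=0: revealed 19 new [(0,2) (0,3) (0,4) (0,5) (0,6) (1,1) (1,2) (1,3) (1,4) (1,5) (1,6) (2,1) (2,2) (2,3) (2,4) (3,1) (3,2) (3,3) (3,4)] -> total=19
Click 2 (0,2) count=1: revealed 0 new [(none)] -> total=19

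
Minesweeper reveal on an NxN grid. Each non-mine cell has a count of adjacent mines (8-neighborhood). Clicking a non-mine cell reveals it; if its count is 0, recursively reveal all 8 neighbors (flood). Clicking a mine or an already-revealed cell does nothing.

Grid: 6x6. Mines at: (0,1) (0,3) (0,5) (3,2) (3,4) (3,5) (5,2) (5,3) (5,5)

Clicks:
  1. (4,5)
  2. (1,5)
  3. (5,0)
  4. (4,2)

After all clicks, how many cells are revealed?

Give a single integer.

Answer: 13

Derivation:
Click 1 (4,5) count=3: revealed 1 new [(4,5)] -> total=1
Click 2 (1,5) count=1: revealed 1 new [(1,5)] -> total=2
Click 3 (5,0) count=0: revealed 10 new [(1,0) (1,1) (2,0) (2,1) (3,0) (3,1) (4,0) (4,1) (5,0) (5,1)] -> total=12
Click 4 (4,2) count=3: revealed 1 new [(4,2)] -> total=13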